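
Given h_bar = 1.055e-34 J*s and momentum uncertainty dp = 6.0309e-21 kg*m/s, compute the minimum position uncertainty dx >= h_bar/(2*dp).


dx = h_bar / (2 * dp)
= 1.055e-34 / (2 * 6.0309e-21)
= 1.055e-34 / 1.2062e-20
= 8.7466e-15 m

8.7466e-15


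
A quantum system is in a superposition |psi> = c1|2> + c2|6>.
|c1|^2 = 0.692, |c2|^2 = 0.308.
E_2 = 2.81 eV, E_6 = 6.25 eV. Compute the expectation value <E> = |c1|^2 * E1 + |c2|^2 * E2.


<E> = |c1|^2 * E1 + |c2|^2 * E2
= 0.692 * 2.81 + 0.308 * 6.25
= 1.9445 + 1.925
= 3.8695 eV

3.8695


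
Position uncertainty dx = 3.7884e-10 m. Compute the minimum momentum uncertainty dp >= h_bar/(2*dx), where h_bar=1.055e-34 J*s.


dp = h_bar / (2 * dx)
= 1.055e-34 / (2 * 3.7884e-10)
= 1.055e-34 / 7.5768e-10
= 1.3924e-25 kg*m/s

1.3924e-25


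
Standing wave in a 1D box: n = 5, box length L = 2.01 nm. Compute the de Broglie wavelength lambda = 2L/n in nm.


lambda = 2L / n
= 2 * 2.01 / 5
= 4.02 / 5
= 0.804 nm

0.804


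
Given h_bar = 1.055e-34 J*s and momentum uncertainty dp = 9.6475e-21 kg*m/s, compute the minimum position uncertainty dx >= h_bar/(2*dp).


dx = h_bar / (2 * dp)
= 1.055e-34 / (2 * 9.6475e-21)
= 1.055e-34 / 1.9295e-20
= 5.4677e-15 m

5.4677e-15


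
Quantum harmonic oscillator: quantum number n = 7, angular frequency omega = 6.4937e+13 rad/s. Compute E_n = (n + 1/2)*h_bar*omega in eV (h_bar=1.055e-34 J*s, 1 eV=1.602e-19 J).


E = (n + 1/2) * h_bar * omega
= (7 + 0.5) * 1.055e-34 * 6.4937e+13
= 7.5 * 6.8509e-21
= 5.1381e-20 J
= 0.3207 eV

0.3207


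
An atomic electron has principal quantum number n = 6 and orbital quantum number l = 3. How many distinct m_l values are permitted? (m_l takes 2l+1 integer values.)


m_l ranges from -l to +l in integer steps
So m_l goes from -3 to +3
Count = 2l + 1 = 2*3 + 1
= 7

7


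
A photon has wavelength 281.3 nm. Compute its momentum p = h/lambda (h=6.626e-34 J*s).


p = h / lambda
= 6.626e-34 / (281.3e-9)
= 6.626e-34 / 2.8130e-07
= 2.3555e-27 kg*m/s

2.3555e-27


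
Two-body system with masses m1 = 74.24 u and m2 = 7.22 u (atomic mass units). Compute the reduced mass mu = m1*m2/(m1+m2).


mu = m1 * m2 / (m1 + m2)
= 74.24 * 7.22 / (74.24 + 7.22)
= 536.0128 / 81.46
= 6.5801 u

6.5801


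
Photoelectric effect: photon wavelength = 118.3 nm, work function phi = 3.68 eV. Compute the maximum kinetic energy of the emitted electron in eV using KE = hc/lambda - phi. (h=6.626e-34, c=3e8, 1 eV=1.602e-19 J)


E_photon = hc / lambda
= (6.626e-34)(3e8) / (118.3e-9)
= 1.6803e-18 J
= 10.4888 eV
KE = E_photon - phi
= 10.4888 - 3.68
= 6.8088 eV

6.8088


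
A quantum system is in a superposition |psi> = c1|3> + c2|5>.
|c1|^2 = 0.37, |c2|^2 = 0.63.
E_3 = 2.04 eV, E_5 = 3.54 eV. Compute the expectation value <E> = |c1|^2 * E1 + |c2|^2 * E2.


<E> = |c1|^2 * E1 + |c2|^2 * E2
= 0.37 * 2.04 + 0.63 * 3.54
= 0.7548 + 2.2302
= 2.985 eV

2.985


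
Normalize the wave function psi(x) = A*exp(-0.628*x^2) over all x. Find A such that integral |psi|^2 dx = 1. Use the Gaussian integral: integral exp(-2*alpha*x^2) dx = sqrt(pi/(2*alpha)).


integral |psi|^2 dx = A^2 * sqrt(pi/(2*alpha)) = 1
A^2 = sqrt(2*alpha/pi)
= sqrt(2 * 0.628 / pi)
= 0.632295
A = sqrt(0.632295)
= 0.7952

0.7952


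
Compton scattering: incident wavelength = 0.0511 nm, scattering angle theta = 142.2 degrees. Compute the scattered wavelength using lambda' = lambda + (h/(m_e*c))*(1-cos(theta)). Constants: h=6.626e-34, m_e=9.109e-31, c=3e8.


Compton wavelength: h/(m_e*c) = 2.4247e-12 m
d_lambda = 2.4247e-12 * (1 - cos(142.2 deg))
= 2.4247e-12 * 1.790155
= 4.3406e-12 m = 0.004341 nm
lambda' = 0.0511 + 0.004341
= 0.055441 nm

0.055441


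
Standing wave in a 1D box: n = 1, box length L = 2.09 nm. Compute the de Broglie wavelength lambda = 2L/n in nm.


lambda = 2L / n
= 2 * 2.09 / 1
= 4.18 / 1
= 4.18 nm

4.18


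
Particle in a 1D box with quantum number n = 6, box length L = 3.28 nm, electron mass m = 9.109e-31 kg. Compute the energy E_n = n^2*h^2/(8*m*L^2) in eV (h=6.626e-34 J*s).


E = n^2 * h^2 / (8 * m * L^2)
= 6^2 * (6.626e-34)^2 / (8 * 9.109e-31 * (3.28e-9)^2)
= 36 * 4.3904e-67 / (8 * 9.109e-31 * 1.0758e-17)
= 2.0160e-19 J
= 1.2584 eV

1.2584


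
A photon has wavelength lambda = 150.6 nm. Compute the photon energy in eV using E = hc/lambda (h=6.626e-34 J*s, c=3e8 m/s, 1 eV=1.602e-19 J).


E = hc / lambda
= (6.626e-34)(3e8) / (150.6e-9)
= 1.9878e-25 / 1.5060e-07
= 1.3199e-18 J
Converting to eV: 1.3199e-18 / 1.602e-19
= 8.2392 eV

8.2392


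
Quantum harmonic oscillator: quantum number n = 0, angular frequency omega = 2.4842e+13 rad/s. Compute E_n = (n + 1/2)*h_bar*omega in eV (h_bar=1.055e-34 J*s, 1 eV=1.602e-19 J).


E = (n + 1/2) * h_bar * omega
= (0 + 0.5) * 1.055e-34 * 2.4842e+13
= 0.5 * 2.6208e-21
= 1.3104e-21 J
= 0.0082 eV

0.0082


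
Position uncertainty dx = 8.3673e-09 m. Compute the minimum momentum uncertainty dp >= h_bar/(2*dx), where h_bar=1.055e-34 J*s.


dp = h_bar / (2 * dx)
= 1.055e-34 / (2 * 8.3673e-09)
= 1.055e-34 / 1.6735e-08
= 6.3043e-27 kg*m/s

6.3043e-27


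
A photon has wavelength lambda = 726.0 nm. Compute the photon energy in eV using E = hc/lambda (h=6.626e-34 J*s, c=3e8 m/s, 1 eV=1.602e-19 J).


E = hc / lambda
= (6.626e-34)(3e8) / (726.0e-9)
= 1.9878e-25 / 7.2600e-07
= 2.7380e-19 J
Converting to eV: 2.7380e-19 / 1.602e-19
= 1.7091 eV

1.7091


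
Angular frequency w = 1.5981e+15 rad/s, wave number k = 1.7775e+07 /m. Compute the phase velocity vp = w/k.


vp = w / k
= 1.5981e+15 / 1.7775e+07
= 8.9907e+07 m/s

8.9907e+07


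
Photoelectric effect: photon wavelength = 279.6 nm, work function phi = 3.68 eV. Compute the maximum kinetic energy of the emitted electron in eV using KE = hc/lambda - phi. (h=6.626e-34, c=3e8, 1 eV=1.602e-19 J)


E_photon = hc / lambda
= (6.626e-34)(3e8) / (279.6e-9)
= 7.1094e-19 J
= 4.4379 eV
KE = E_photon - phi
= 4.4379 - 3.68
= 0.7579 eV

0.7579


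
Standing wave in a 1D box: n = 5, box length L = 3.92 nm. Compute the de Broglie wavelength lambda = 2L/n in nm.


lambda = 2L / n
= 2 * 3.92 / 5
= 7.84 / 5
= 1.568 nm

1.568


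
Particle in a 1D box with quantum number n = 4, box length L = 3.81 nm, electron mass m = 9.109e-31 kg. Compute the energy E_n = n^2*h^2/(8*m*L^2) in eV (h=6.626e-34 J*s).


E = n^2 * h^2 / (8 * m * L^2)
= 4^2 * (6.626e-34)^2 / (8 * 9.109e-31 * (3.81e-9)^2)
= 16 * 4.3904e-67 / (8 * 9.109e-31 * 1.4516e-17)
= 6.6407e-20 J
= 0.4145 eV

0.4145


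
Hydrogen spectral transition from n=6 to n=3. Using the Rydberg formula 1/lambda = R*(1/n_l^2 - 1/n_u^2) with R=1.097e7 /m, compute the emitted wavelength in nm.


1/lambda = R * (1/n_l^2 - 1/n_u^2)
= 1.097e7 * (1/3^2 - 1/6^2)
= 1.097e7 * (0.111111 - 0.027778)
= 1.097e7 * 0.083333
= 9.1417e+05 /m
lambda = 1 / 9.1417e+05 = 1093.8924 nm

1093.8924


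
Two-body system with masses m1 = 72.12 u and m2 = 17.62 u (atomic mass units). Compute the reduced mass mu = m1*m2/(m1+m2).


mu = m1 * m2 / (m1 + m2)
= 72.12 * 17.62 / (72.12 + 17.62)
= 1270.7544 / 89.74
= 14.1604 u

14.1604


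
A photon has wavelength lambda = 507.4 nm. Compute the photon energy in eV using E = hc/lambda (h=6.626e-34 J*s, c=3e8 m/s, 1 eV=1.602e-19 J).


E = hc / lambda
= (6.626e-34)(3e8) / (507.4e-9)
= 1.9878e-25 / 5.0740e-07
= 3.9176e-19 J
Converting to eV: 3.9176e-19 / 1.602e-19
= 2.4455 eV

2.4455


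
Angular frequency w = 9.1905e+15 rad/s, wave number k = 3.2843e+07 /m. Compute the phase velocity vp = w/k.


vp = w / k
= 9.1905e+15 / 3.2843e+07
= 2.7983e+08 m/s

2.7983e+08


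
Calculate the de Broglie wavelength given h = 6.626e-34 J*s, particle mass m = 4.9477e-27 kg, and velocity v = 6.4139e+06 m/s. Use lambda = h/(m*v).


lambda = h / (m * v)
= 6.626e-34 / (4.9477e-27 * 6.4139e+06)
= 6.626e-34 / 3.1734e-20
= 2.0880e-14 m

2.0880e-14


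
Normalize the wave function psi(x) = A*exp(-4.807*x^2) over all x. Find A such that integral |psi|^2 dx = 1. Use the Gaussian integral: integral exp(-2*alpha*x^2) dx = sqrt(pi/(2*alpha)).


integral |psi|^2 dx = A^2 * sqrt(pi/(2*alpha)) = 1
A^2 = sqrt(2*alpha/pi)
= sqrt(2 * 4.807 / pi)
= 1.749352
A = sqrt(1.749352)
= 1.3226

1.3226


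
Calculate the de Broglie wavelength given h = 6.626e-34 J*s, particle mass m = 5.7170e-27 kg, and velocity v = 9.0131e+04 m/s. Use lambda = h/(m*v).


lambda = h / (m * v)
= 6.626e-34 / (5.7170e-27 * 9.0131e+04)
= 6.626e-34 / 5.1528e-22
= 1.2859e-12 m

1.2859e-12


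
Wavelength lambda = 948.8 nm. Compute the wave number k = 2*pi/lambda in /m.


k = 2 * pi / lambda
= 6.2832 / (948.8e-9)
= 6.2832 / 9.4880e-07
= 6.6222e+06 /m

6.6222e+06


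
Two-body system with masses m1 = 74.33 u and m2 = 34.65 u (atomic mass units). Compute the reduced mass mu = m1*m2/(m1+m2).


mu = m1 * m2 / (m1 + m2)
= 74.33 * 34.65 / (74.33 + 34.65)
= 2575.5345 / 108.98
= 23.6331 u

23.6331


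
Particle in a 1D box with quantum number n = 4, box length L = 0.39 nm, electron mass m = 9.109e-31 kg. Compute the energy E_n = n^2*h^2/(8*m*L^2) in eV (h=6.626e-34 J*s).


E = n^2 * h^2 / (8 * m * L^2)
= 4^2 * (6.626e-34)^2 / (8 * 9.109e-31 * (0.39e-9)^2)
= 16 * 4.3904e-67 / (8 * 9.109e-31 * 1.5210e-19)
= 6.3377e-18 J
= 39.5613 eV

39.5613


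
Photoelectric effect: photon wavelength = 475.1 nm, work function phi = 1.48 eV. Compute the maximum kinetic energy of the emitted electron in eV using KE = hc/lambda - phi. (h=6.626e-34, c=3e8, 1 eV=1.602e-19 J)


E_photon = hc / lambda
= (6.626e-34)(3e8) / (475.1e-9)
= 4.1840e-19 J
= 2.6117 eV
KE = E_photon - phi
= 2.6117 - 1.48
= 1.1317 eV

1.1317


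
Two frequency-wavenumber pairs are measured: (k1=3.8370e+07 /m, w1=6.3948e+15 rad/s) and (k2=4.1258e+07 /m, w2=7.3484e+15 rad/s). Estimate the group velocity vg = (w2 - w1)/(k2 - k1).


vg = (w2 - w1) / (k2 - k1)
= (7.3484e+15 - 6.3948e+15) / (4.1258e+07 - 3.8370e+07)
= 9.5360e+14 / 2.8880e+06
= 3.3019e+08 m/s

3.3019e+08


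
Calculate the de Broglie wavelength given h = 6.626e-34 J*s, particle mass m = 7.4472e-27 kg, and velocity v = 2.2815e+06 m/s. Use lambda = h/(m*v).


lambda = h / (m * v)
= 6.626e-34 / (7.4472e-27 * 2.2815e+06)
= 6.626e-34 / 1.6991e-20
= 3.8998e-14 m

3.8998e-14


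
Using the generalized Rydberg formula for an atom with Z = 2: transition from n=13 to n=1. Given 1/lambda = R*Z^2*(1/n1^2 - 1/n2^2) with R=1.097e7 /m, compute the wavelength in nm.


1/lambda = R * Z^2 * (1/n1^2 - 1/n2^2)
= 1.097e7 * 2^2 * (1/1^2 - 1/13^2)
= 1.097e7 * 4 * (1.0 - 0.005917)
= 4.3620e+07 /m
lambda = 1 / 4.3620e+07
= 22.9251 nm

22.9251


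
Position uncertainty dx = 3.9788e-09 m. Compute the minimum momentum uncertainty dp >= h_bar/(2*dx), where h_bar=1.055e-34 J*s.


dp = h_bar / (2 * dx)
= 1.055e-34 / (2 * 3.9788e-09)
= 1.055e-34 / 7.9576e-09
= 1.3258e-26 kg*m/s

1.3258e-26


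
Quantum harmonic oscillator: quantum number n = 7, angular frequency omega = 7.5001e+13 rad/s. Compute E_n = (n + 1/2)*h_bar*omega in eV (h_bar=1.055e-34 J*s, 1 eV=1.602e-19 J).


E = (n + 1/2) * h_bar * omega
= (7 + 0.5) * 1.055e-34 * 7.5001e+13
= 7.5 * 7.9126e-21
= 5.9345e-20 J
= 0.3704 eV

0.3704


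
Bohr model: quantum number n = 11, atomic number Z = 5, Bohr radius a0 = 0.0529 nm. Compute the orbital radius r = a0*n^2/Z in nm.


r = a0 * n^2 / Z
= 0.0529 * 11^2 / 5
= 0.0529 * 121 / 5
= 1.2802 nm

1.2802


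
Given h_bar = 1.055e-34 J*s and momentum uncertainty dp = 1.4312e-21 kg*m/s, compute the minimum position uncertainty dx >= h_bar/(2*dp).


dx = h_bar / (2 * dp)
= 1.055e-34 / (2 * 1.4312e-21)
= 1.055e-34 / 2.8624e-21
= 3.6857e-14 m

3.6857e-14


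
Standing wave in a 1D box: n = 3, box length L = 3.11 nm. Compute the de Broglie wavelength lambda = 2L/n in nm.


lambda = 2L / n
= 2 * 3.11 / 3
= 6.22 / 3
= 2.0733 nm

2.0733


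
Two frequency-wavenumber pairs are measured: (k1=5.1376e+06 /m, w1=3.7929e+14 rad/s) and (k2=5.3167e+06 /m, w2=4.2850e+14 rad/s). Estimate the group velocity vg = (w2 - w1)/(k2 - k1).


vg = (w2 - w1) / (k2 - k1)
= (4.2850e+14 - 3.7929e+14) / (5.3167e+06 - 5.1376e+06)
= 4.9210e+13 / 1.7910e+05
= 2.7476e+08 m/s

2.7476e+08


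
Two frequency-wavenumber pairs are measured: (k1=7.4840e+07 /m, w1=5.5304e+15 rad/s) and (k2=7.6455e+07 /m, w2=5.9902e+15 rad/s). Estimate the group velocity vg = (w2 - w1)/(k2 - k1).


vg = (w2 - w1) / (k2 - k1)
= (5.9902e+15 - 5.5304e+15) / (7.6455e+07 - 7.4840e+07)
= 4.5980e+14 / 1.6150e+06
= 2.8471e+08 m/s

2.8471e+08


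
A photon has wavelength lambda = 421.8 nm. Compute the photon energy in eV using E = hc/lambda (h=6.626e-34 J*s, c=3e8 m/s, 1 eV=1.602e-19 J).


E = hc / lambda
= (6.626e-34)(3e8) / (421.8e-9)
= 1.9878e-25 / 4.2180e-07
= 4.7127e-19 J
Converting to eV: 4.7127e-19 / 1.602e-19
= 2.9417 eV

2.9417


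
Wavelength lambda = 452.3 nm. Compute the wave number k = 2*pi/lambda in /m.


k = 2 * pi / lambda
= 6.2832 / (452.3e-9)
= 6.2832 / 4.5230e-07
= 1.3892e+07 /m

1.3892e+07


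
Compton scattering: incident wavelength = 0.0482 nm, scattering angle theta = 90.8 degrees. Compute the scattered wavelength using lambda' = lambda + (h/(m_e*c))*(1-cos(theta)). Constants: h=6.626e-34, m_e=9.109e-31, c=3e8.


Compton wavelength: h/(m_e*c) = 2.4247e-12 m
d_lambda = 2.4247e-12 * (1 - cos(90.8 deg))
= 2.4247e-12 * 1.013962
= 2.4586e-12 m = 0.002459 nm
lambda' = 0.0482 + 0.002459
= 0.050659 nm

0.050659


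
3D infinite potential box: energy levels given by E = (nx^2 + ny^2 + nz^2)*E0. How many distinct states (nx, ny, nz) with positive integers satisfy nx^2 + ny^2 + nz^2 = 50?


Enumerate all (nx, ny, nz) with nx^2 + ny^2 + nz^2 = 50:
(3,4,5)
(3,5,4)
(4,3,5)
(4,5,3)
(5,3,4)
(5,4,3)
Total degeneracy = 6

6


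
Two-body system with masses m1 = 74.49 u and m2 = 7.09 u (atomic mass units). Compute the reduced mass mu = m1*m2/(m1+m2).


mu = m1 * m2 / (m1 + m2)
= 74.49 * 7.09 / (74.49 + 7.09)
= 528.1341 / 81.58
= 6.4738 u

6.4738


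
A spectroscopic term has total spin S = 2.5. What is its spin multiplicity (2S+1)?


Spin multiplicity = 2S + 1
= 2 * 2.5 + 1
= 5.0 + 1
= 6

6


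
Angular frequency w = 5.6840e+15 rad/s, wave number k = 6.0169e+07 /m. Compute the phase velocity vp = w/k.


vp = w / k
= 5.6840e+15 / 6.0169e+07
= 9.4467e+07 m/s

9.4467e+07


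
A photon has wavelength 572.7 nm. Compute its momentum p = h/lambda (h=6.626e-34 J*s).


p = h / lambda
= 6.626e-34 / (572.7e-9)
= 6.626e-34 / 5.7270e-07
= 1.1570e-27 kg*m/s

1.1570e-27


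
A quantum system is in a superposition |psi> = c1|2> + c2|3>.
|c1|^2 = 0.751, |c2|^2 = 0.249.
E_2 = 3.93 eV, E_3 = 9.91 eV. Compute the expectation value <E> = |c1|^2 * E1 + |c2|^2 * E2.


<E> = |c1|^2 * E1 + |c2|^2 * E2
= 0.751 * 3.93 + 0.249 * 9.91
= 2.9514 + 2.4676
= 5.419 eV

5.419


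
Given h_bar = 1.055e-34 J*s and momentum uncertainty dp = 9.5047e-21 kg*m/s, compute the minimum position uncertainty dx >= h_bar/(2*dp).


dx = h_bar / (2 * dp)
= 1.055e-34 / (2 * 9.5047e-21)
= 1.055e-34 / 1.9009e-20
= 5.5499e-15 m

5.5499e-15


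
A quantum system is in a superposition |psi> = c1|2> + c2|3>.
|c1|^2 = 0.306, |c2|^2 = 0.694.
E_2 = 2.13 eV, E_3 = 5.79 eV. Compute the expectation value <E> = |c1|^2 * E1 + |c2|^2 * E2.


<E> = |c1|^2 * E1 + |c2|^2 * E2
= 0.306 * 2.13 + 0.694 * 5.79
= 0.6518 + 4.0183
= 4.67 eV

4.67


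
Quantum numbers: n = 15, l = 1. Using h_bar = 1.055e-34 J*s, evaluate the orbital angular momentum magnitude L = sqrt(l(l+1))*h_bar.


L = sqrt(l*(l+1)) * h_bar
= sqrt(1 * 2) * 1.055e-34
= sqrt(2) * 1.055e-34
= 1.4142 * 1.055e-34
= 1.4920e-34 J*s

1.4920e-34


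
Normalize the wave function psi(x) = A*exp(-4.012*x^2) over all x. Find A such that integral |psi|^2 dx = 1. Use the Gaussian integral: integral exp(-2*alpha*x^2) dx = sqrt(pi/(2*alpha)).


integral |psi|^2 dx = A^2 * sqrt(pi/(2*alpha)) = 1
A^2 = sqrt(2*alpha/pi)
= sqrt(2 * 4.012 / pi)
= 1.598161
A = sqrt(1.598161)
= 1.2642

1.2642


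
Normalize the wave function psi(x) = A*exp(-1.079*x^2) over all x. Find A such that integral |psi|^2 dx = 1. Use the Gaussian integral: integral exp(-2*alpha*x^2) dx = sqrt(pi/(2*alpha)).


integral |psi|^2 dx = A^2 * sqrt(pi/(2*alpha)) = 1
A^2 = sqrt(2*alpha/pi)
= sqrt(2 * 1.079 / pi)
= 0.828802
A = sqrt(0.828802)
= 0.9104

0.9104


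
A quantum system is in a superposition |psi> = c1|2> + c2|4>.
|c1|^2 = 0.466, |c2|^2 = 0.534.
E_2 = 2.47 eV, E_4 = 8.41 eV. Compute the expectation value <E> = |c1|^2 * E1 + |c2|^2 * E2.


<E> = |c1|^2 * E1 + |c2|^2 * E2
= 0.466 * 2.47 + 0.534 * 8.41
= 1.151 + 4.4909
= 5.642 eV

5.642


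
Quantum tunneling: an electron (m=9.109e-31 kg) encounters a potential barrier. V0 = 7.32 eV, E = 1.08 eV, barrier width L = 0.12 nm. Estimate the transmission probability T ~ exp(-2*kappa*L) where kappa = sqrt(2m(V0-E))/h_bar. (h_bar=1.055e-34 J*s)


V0 - E = 6.24 eV = 9.9965e-19 J
kappa = sqrt(2 * m * (V0-E)) / h_bar
= sqrt(2 * 9.109e-31 * 9.9965e-19) / 1.055e-34
= 1.2791e+10 /m
2*kappa*L = 2 * 1.2791e+10 * 0.12e-9
= 3.07
T = exp(-3.07) = 4.642302e-02

4.642302e-02


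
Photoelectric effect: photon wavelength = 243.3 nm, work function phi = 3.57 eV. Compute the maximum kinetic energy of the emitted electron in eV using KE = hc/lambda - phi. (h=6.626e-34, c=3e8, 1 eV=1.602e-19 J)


E_photon = hc / lambda
= (6.626e-34)(3e8) / (243.3e-9)
= 8.1702e-19 J
= 5.1 eV
KE = E_photon - phi
= 5.1 - 3.57
= 1.53 eV

1.53


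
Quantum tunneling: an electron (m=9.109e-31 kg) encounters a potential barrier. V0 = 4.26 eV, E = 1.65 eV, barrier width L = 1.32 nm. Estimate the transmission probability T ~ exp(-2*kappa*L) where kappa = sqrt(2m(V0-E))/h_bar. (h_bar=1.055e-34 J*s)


V0 - E = 2.61 eV = 4.1812e-19 J
kappa = sqrt(2 * m * (V0-E)) / h_bar
= sqrt(2 * 9.109e-31 * 4.1812e-19) / 1.055e-34
= 8.2727e+09 /m
2*kappa*L = 2 * 8.2727e+09 * 1.32e-9
= 21.84
T = exp(-21.84) = 3.273357e-10

3.273357e-10


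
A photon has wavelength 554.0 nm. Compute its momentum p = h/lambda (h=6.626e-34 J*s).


p = h / lambda
= 6.626e-34 / (554.0e-9)
= 6.626e-34 / 5.5400e-07
= 1.1960e-27 kg*m/s

1.1960e-27


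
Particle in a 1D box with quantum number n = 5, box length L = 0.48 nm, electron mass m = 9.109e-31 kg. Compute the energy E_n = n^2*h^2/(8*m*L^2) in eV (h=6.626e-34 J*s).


E = n^2 * h^2 / (8 * m * L^2)
= 5^2 * (6.626e-34)^2 / (8 * 9.109e-31 * (0.48e-9)^2)
= 25 * 4.3904e-67 / (8 * 9.109e-31 * 2.3040e-19)
= 6.5373e-18 J
= 40.8072 eV

40.8072


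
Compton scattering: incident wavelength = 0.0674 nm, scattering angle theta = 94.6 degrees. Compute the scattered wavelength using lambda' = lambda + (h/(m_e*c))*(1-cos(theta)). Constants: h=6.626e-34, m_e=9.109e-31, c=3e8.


Compton wavelength: h/(m_e*c) = 2.4247e-12 m
d_lambda = 2.4247e-12 * (1 - cos(94.6 deg))
= 2.4247e-12 * 1.080199
= 2.6192e-12 m = 0.002619 nm
lambda' = 0.0674 + 0.002619
= 0.070019 nm

0.070019


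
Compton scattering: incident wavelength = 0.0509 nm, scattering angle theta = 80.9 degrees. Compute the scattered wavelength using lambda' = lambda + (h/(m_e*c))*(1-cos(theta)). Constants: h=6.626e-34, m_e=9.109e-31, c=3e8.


Compton wavelength: h/(m_e*c) = 2.4247e-12 m
d_lambda = 2.4247e-12 * (1 - cos(80.9 deg))
= 2.4247e-12 * 0.841842
= 2.0412e-12 m = 0.002041 nm
lambda' = 0.0509 + 0.002041
= 0.052941 nm

0.052941


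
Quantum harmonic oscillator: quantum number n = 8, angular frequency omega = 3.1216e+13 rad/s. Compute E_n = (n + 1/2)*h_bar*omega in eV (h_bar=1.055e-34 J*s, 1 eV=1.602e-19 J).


E = (n + 1/2) * h_bar * omega
= (8 + 0.5) * 1.055e-34 * 3.1216e+13
= 8.5 * 3.2933e-21
= 2.7993e-20 J
= 0.1747 eV

0.1747


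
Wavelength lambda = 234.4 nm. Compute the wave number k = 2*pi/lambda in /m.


k = 2 * pi / lambda
= 6.2832 / (234.4e-9)
= 6.2832 / 2.3440e-07
= 2.6805e+07 /m

2.6805e+07


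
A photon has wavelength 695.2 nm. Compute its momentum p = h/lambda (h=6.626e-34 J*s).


p = h / lambda
= 6.626e-34 / (695.2e-9)
= 6.626e-34 / 6.9520e-07
= 9.5311e-28 kg*m/s

9.5311e-28


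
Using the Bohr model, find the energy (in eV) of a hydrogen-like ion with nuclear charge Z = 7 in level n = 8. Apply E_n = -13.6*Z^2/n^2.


E_n = -13.6 * Z^2 / n^2
= -13.6 * 7^2 / 8^2
= -13.6 * 49 / 64
= -10.4125 eV

-10.4125


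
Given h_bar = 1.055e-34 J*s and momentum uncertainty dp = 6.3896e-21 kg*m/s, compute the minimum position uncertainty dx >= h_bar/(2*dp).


dx = h_bar / (2 * dp)
= 1.055e-34 / (2 * 6.3896e-21)
= 1.055e-34 / 1.2779e-20
= 8.2556e-15 m

8.2556e-15


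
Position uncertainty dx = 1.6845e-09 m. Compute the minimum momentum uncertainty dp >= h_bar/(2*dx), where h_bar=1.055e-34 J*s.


dp = h_bar / (2 * dx)
= 1.055e-34 / (2 * 1.6845e-09)
= 1.055e-34 / 3.3690e-09
= 3.1315e-26 kg*m/s

3.1315e-26


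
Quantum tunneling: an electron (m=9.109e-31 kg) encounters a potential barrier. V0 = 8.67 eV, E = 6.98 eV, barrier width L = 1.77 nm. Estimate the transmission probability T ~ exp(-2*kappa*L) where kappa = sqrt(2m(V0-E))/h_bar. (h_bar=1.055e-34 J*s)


V0 - E = 1.69 eV = 2.7074e-19 J
kappa = sqrt(2 * m * (V0-E)) / h_bar
= sqrt(2 * 9.109e-31 * 2.7074e-19) / 1.055e-34
= 6.6569e+09 /m
2*kappa*L = 2 * 6.6569e+09 * 1.77e-9
= 23.5655
T = exp(-23.5655) = 5.829812e-11

5.829812e-11


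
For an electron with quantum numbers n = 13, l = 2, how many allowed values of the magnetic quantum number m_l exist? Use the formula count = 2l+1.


m_l ranges from -l to +l in integer steps
So m_l goes from -2 to +2
Count = 2l + 1 = 2*2 + 1
= 5

5


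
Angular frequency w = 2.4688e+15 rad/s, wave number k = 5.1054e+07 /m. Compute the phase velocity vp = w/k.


vp = w / k
= 2.4688e+15 / 5.1054e+07
= 4.8357e+07 m/s

4.8357e+07


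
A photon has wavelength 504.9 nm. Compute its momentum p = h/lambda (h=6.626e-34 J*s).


p = h / lambda
= 6.626e-34 / (504.9e-9)
= 6.626e-34 / 5.0490e-07
= 1.3123e-27 kg*m/s

1.3123e-27


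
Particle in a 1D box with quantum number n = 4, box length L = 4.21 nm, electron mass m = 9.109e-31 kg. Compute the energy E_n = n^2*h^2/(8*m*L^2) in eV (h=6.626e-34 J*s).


E = n^2 * h^2 / (8 * m * L^2)
= 4^2 * (6.626e-34)^2 / (8 * 9.109e-31 * (4.21e-9)^2)
= 16 * 4.3904e-67 / (8 * 9.109e-31 * 1.7724e-17)
= 5.4387e-20 J
= 0.3395 eV

0.3395


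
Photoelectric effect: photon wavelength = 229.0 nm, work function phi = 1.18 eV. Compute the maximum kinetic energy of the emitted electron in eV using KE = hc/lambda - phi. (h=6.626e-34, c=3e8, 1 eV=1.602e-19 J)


E_photon = hc / lambda
= (6.626e-34)(3e8) / (229.0e-9)
= 8.6803e-19 J
= 5.4184 eV
KE = E_photon - phi
= 5.4184 - 1.18
= 4.2384 eV

4.2384


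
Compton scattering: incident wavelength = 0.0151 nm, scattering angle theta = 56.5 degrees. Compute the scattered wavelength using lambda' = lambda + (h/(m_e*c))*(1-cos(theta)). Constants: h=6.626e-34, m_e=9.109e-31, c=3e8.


Compton wavelength: h/(m_e*c) = 2.4247e-12 m
d_lambda = 2.4247e-12 * (1 - cos(56.5 deg))
= 2.4247e-12 * 0.448063
= 1.0864e-12 m = 0.001086 nm
lambda' = 0.0151 + 0.001086
= 0.016186 nm

0.016186


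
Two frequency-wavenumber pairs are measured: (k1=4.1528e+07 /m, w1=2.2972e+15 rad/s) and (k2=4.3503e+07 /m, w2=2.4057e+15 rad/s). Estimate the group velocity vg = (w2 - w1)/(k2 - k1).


vg = (w2 - w1) / (k2 - k1)
= (2.4057e+15 - 2.2972e+15) / (4.3503e+07 - 4.1528e+07)
= 1.0850e+14 / 1.9750e+06
= 5.4937e+07 m/s

5.4937e+07


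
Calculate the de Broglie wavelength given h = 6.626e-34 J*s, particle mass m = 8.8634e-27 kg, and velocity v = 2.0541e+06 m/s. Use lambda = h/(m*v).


lambda = h / (m * v)
= 6.626e-34 / (8.8634e-27 * 2.0541e+06)
= 6.626e-34 / 1.8206e-20
= 3.6394e-14 m

3.6394e-14


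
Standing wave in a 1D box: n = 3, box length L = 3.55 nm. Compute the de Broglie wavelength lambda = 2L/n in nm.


lambda = 2L / n
= 2 * 3.55 / 3
= 7.1 / 3
= 2.3667 nm

2.3667


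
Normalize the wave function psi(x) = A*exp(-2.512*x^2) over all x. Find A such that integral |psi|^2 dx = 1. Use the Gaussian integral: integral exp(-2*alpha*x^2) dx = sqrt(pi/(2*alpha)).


integral |psi|^2 dx = A^2 * sqrt(pi/(2*alpha)) = 1
A^2 = sqrt(2*alpha/pi)
= sqrt(2 * 2.512 / pi)
= 1.26459
A = sqrt(1.26459)
= 1.1245

1.1245


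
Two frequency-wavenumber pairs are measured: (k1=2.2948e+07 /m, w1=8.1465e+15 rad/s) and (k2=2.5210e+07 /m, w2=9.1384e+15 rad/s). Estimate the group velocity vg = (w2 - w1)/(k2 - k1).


vg = (w2 - w1) / (k2 - k1)
= (9.1384e+15 - 8.1465e+15) / (2.5210e+07 - 2.2948e+07)
= 9.9190e+14 / 2.2620e+06
= 4.3851e+08 m/s

4.3851e+08


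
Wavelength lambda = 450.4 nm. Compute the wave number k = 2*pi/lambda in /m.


k = 2 * pi / lambda
= 6.2832 / (450.4e-9)
= 6.2832 / 4.5040e-07
= 1.3950e+07 /m

1.3950e+07


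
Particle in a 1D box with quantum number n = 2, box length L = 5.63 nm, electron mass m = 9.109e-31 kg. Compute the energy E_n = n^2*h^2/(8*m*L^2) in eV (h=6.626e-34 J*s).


E = n^2 * h^2 / (8 * m * L^2)
= 2^2 * (6.626e-34)^2 / (8 * 9.109e-31 * (5.63e-9)^2)
= 4 * 4.3904e-67 / (8 * 9.109e-31 * 3.1697e-17)
= 7.6030e-21 J
= 0.0475 eV

0.0475


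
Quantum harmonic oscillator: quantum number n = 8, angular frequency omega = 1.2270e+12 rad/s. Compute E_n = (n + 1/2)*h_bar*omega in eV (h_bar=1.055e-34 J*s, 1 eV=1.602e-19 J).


E = (n + 1/2) * h_bar * omega
= (8 + 0.5) * 1.055e-34 * 1.2270e+12
= 8.5 * 1.2945e-22
= 1.1003e-21 J
= 0.0069 eV

0.0069


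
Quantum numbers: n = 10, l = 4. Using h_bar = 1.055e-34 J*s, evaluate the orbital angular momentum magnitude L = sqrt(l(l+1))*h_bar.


L = sqrt(l*(l+1)) * h_bar
= sqrt(4 * 5) * 1.055e-34
= sqrt(20) * 1.055e-34
= 4.4721 * 1.055e-34
= 4.7181e-34 J*s

4.7181e-34


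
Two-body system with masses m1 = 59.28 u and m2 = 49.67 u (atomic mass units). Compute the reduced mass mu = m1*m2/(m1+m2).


mu = m1 * m2 / (m1 + m2)
= 59.28 * 49.67 / (59.28 + 49.67)
= 2944.4376 / 108.95
= 27.0256 u

27.0256


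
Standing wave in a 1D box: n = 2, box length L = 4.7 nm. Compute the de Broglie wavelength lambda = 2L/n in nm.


lambda = 2L / n
= 2 * 4.7 / 2
= 9.4 / 2
= 4.7 nm

4.7


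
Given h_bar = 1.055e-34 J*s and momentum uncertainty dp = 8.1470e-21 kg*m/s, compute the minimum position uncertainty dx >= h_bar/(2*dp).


dx = h_bar / (2 * dp)
= 1.055e-34 / (2 * 8.1470e-21)
= 1.055e-34 / 1.6294e-20
= 6.4748e-15 m

6.4748e-15


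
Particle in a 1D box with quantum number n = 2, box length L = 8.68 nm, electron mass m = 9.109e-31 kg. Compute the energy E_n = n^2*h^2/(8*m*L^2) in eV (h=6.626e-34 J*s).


E = n^2 * h^2 / (8 * m * L^2)
= 2^2 * (6.626e-34)^2 / (8 * 9.109e-31 * (8.68e-9)^2)
= 4 * 4.3904e-67 / (8 * 9.109e-31 * 7.5342e-17)
= 3.1986e-21 J
= 0.02 eV

0.02


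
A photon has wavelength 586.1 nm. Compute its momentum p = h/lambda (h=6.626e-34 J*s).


p = h / lambda
= 6.626e-34 / (586.1e-9)
= 6.626e-34 / 5.8610e-07
= 1.1305e-27 kg*m/s

1.1305e-27


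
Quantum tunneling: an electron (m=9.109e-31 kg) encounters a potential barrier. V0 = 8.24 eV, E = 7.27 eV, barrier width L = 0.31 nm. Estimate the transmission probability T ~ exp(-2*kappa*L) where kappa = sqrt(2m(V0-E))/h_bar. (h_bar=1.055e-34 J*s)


V0 - E = 0.97 eV = 1.5539e-19 J
kappa = sqrt(2 * m * (V0-E)) / h_bar
= sqrt(2 * 9.109e-31 * 1.5539e-19) / 1.055e-34
= 5.0433e+09 /m
2*kappa*L = 2 * 5.0433e+09 * 0.31e-9
= 3.1268
T = exp(-3.1268) = 4.385583e-02

4.385583e-02


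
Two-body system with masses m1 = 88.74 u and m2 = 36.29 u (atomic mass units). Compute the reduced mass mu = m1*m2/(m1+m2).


mu = m1 * m2 / (m1 + m2)
= 88.74 * 36.29 / (88.74 + 36.29)
= 3220.3746 / 125.03
= 25.7568 u

25.7568


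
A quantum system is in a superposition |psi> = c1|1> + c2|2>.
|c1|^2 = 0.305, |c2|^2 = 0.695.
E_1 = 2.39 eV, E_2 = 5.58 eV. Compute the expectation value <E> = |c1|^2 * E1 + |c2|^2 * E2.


<E> = |c1|^2 * E1 + |c2|^2 * E2
= 0.305 * 2.39 + 0.695 * 5.58
= 0.7289 + 3.8781
= 4.6071 eV

4.6071


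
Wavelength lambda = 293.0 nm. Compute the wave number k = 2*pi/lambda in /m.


k = 2 * pi / lambda
= 6.2832 / (293.0e-9)
= 6.2832 / 2.9300e-07
= 2.1444e+07 /m

2.1444e+07


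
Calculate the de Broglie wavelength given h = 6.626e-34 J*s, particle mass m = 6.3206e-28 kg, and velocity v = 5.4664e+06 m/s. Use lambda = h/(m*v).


lambda = h / (m * v)
= 6.626e-34 / (6.3206e-28 * 5.4664e+06)
= 6.626e-34 / 3.4551e-21
= 1.9177e-13 m

1.9177e-13


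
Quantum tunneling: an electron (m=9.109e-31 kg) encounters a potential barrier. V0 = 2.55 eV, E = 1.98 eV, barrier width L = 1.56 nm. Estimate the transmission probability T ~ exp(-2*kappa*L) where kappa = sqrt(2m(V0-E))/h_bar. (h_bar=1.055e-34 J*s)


V0 - E = 0.57 eV = 9.1314e-20 J
kappa = sqrt(2 * m * (V0-E)) / h_bar
= sqrt(2 * 9.109e-31 * 9.1314e-20) / 1.055e-34
= 3.8660e+09 /m
2*kappa*L = 2 * 3.8660e+09 * 1.56e-9
= 12.0621
T = exp(-12.0621) = 5.774544e-06

5.774544e-06


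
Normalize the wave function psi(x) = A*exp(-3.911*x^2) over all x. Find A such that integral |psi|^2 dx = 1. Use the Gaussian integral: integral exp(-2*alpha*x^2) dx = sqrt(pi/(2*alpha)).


integral |psi|^2 dx = A^2 * sqrt(pi/(2*alpha)) = 1
A^2 = sqrt(2*alpha/pi)
= sqrt(2 * 3.911 / pi)
= 1.577916
A = sqrt(1.577916)
= 1.2562

1.2562


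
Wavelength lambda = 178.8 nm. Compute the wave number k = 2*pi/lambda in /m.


k = 2 * pi / lambda
= 6.2832 / (178.8e-9)
= 6.2832 / 1.7880e-07
= 3.5141e+07 /m

3.5141e+07


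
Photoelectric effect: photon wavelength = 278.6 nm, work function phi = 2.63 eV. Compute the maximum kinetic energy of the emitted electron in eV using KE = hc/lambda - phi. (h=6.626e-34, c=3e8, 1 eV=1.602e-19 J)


E_photon = hc / lambda
= (6.626e-34)(3e8) / (278.6e-9)
= 7.1350e-19 J
= 4.4538 eV
KE = E_photon - phi
= 4.4538 - 2.63
= 1.8238 eV

1.8238


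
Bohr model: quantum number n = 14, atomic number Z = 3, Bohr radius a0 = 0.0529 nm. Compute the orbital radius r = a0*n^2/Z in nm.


r = a0 * n^2 / Z
= 0.0529 * 14^2 / 3
= 0.0529 * 196 / 3
= 3.4561 nm

3.4561


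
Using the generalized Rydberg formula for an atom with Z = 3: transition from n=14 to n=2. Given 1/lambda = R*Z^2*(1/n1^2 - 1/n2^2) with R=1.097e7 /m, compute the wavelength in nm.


1/lambda = R * Z^2 * (1/n1^2 - 1/n2^2)
= 1.097e7 * 3^2 * (1/2^2 - 1/14^2)
= 1.097e7 * 9 * (0.25 - 0.005102)
= 2.4179e+07 /m
lambda = 1 / 2.4179e+07
= 41.3586 nm

41.3586


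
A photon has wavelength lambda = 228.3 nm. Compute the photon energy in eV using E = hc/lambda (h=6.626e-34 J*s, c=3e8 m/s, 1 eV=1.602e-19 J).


E = hc / lambda
= (6.626e-34)(3e8) / (228.3e-9)
= 1.9878e-25 / 2.2830e-07
= 8.7070e-19 J
Converting to eV: 8.7070e-19 / 1.602e-19
= 5.4351 eV

5.4351


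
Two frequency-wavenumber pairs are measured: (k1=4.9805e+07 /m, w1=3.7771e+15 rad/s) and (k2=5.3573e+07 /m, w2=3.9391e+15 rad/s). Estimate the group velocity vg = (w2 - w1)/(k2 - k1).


vg = (w2 - w1) / (k2 - k1)
= (3.9391e+15 - 3.7771e+15) / (5.3573e+07 - 4.9805e+07)
= 1.6200e+14 / 3.7680e+06
= 4.2994e+07 m/s

4.2994e+07


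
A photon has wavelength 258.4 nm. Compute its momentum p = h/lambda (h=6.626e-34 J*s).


p = h / lambda
= 6.626e-34 / (258.4e-9)
= 6.626e-34 / 2.5840e-07
= 2.5642e-27 kg*m/s

2.5642e-27


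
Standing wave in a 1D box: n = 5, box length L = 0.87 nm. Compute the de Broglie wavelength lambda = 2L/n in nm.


lambda = 2L / n
= 2 * 0.87 / 5
= 1.74 / 5
= 0.348 nm

0.348


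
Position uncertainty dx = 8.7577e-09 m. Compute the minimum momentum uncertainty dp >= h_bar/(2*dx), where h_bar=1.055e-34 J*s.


dp = h_bar / (2 * dx)
= 1.055e-34 / (2 * 8.7577e-09)
= 1.055e-34 / 1.7515e-08
= 6.0233e-27 kg*m/s

6.0233e-27


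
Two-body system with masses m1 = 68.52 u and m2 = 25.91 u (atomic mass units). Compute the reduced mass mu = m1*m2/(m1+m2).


mu = m1 * m2 / (m1 + m2)
= 68.52 * 25.91 / (68.52 + 25.91)
= 1775.3532 / 94.43
= 18.8007 u

18.8007


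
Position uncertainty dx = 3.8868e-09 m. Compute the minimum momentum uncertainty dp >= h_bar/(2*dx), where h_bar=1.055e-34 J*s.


dp = h_bar / (2 * dx)
= 1.055e-34 / (2 * 3.8868e-09)
= 1.055e-34 / 7.7736e-09
= 1.3572e-26 kg*m/s

1.3572e-26


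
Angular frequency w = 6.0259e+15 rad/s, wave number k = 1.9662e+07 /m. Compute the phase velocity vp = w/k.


vp = w / k
= 6.0259e+15 / 1.9662e+07
= 3.0647e+08 m/s

3.0647e+08


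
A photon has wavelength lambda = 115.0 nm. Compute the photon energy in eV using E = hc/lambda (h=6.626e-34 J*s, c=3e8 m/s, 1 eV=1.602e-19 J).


E = hc / lambda
= (6.626e-34)(3e8) / (115.0e-9)
= 1.9878e-25 / 1.1500e-07
= 1.7285e-18 J
Converting to eV: 1.7285e-18 / 1.602e-19
= 10.7898 eV

10.7898


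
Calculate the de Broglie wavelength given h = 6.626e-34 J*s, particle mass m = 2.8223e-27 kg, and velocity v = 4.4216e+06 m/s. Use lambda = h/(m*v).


lambda = h / (m * v)
= 6.626e-34 / (2.8223e-27 * 4.4216e+06)
= 6.626e-34 / 1.2479e-20
= 5.3097e-14 m

5.3097e-14


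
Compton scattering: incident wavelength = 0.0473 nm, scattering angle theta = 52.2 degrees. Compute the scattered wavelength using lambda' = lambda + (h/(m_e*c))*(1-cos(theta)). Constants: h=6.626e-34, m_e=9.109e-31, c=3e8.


Compton wavelength: h/(m_e*c) = 2.4247e-12 m
d_lambda = 2.4247e-12 * (1 - cos(52.2 deg))
= 2.4247e-12 * 0.387093
= 9.3859e-13 m = 0.000939 nm
lambda' = 0.0473 + 0.000939
= 0.048239 nm

0.048239


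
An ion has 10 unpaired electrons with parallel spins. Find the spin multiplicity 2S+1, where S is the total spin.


Total spin S = N * (1/2) = 10 * 0.5 = 5.0
Spin multiplicity = 2S + 1
= 2 * 5.0 + 1
= 11

11


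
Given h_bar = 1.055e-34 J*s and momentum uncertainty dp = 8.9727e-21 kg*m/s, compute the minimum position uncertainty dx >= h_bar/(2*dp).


dx = h_bar / (2 * dp)
= 1.055e-34 / (2 * 8.9727e-21)
= 1.055e-34 / 1.7945e-20
= 5.8789e-15 m

5.8789e-15


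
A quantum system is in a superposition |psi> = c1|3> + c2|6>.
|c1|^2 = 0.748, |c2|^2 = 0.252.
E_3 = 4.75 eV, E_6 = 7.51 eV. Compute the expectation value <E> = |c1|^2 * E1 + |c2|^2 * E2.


<E> = |c1|^2 * E1 + |c2|^2 * E2
= 0.748 * 4.75 + 0.252 * 7.51
= 3.553 + 1.8925
= 5.4455 eV

5.4455


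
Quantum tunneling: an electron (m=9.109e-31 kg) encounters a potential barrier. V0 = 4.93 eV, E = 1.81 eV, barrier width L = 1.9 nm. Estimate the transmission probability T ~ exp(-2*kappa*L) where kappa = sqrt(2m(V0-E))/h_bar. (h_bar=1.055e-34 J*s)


V0 - E = 3.12 eV = 4.9982e-19 J
kappa = sqrt(2 * m * (V0-E)) / h_bar
= sqrt(2 * 9.109e-31 * 4.9982e-19) / 1.055e-34
= 9.0450e+09 /m
2*kappa*L = 2 * 9.0450e+09 * 1.9e-9
= 34.3708
T = exp(-34.3708) = 1.182871e-15

1.182871e-15


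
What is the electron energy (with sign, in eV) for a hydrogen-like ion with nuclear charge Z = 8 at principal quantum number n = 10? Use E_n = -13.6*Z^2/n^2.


E_n = -13.6 * Z^2 / n^2
= -13.6 * 8^2 / 10^2
= -13.6 * 64 / 100
= -8.704 eV

-8.704


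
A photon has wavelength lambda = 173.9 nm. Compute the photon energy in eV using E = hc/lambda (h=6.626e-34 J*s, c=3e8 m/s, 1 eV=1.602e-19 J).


E = hc / lambda
= (6.626e-34)(3e8) / (173.9e-9)
= 1.9878e-25 / 1.7390e-07
= 1.1431e-18 J
Converting to eV: 1.1431e-18 / 1.602e-19
= 7.1353 eV

7.1353


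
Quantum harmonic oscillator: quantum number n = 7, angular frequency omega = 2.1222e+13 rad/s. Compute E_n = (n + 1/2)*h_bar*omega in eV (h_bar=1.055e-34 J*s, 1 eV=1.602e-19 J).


E = (n + 1/2) * h_bar * omega
= (7 + 0.5) * 1.055e-34 * 2.1222e+13
= 7.5 * 2.2389e-21
= 1.6792e-20 J
= 0.1048 eV

0.1048


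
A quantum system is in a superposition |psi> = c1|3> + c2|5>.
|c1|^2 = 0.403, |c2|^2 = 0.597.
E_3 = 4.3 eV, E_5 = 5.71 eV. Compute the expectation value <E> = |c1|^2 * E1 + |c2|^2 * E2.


<E> = |c1|^2 * E1 + |c2|^2 * E2
= 0.403 * 4.3 + 0.597 * 5.71
= 1.7329 + 3.4089
= 5.1418 eV

5.1418


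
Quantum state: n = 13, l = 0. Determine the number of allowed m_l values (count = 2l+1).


m_l ranges from -l to +l in integer steps
So m_l goes from -0 to +0
Count = 2l + 1 = 2*0 + 1
= 1

1


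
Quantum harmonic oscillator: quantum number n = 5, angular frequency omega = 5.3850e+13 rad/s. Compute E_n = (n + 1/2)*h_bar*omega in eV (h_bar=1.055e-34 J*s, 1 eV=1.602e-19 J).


E = (n + 1/2) * h_bar * omega
= (5 + 0.5) * 1.055e-34 * 5.3850e+13
= 5.5 * 5.6812e-21
= 3.1246e-20 J
= 0.195 eV

0.195


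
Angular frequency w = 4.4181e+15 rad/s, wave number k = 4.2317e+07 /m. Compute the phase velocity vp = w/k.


vp = w / k
= 4.4181e+15 / 4.2317e+07
= 1.0440e+08 m/s

1.0440e+08


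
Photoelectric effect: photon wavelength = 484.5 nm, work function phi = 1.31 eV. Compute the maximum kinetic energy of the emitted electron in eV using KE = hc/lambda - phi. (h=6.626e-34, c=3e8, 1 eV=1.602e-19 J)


E_photon = hc / lambda
= (6.626e-34)(3e8) / (484.5e-9)
= 4.1028e-19 J
= 2.561 eV
KE = E_photon - phi
= 2.561 - 1.31
= 1.251 eV

1.251


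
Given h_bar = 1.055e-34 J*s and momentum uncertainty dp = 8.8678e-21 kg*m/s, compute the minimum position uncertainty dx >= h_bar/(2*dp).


dx = h_bar / (2 * dp)
= 1.055e-34 / (2 * 8.8678e-21)
= 1.055e-34 / 1.7736e-20
= 5.9485e-15 m

5.9485e-15


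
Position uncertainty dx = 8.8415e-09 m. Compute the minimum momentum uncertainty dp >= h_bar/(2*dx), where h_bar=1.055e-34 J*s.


dp = h_bar / (2 * dx)
= 1.055e-34 / (2 * 8.8415e-09)
= 1.055e-34 / 1.7683e-08
= 5.9662e-27 kg*m/s

5.9662e-27


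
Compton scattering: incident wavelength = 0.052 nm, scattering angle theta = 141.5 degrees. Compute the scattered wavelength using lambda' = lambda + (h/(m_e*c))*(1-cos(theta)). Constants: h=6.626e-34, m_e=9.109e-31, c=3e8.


Compton wavelength: h/(m_e*c) = 2.4247e-12 m
d_lambda = 2.4247e-12 * (1 - cos(141.5 deg))
= 2.4247e-12 * 1.782608
= 4.3223e-12 m = 0.004322 nm
lambda' = 0.052 + 0.004322
= 0.056322 nm

0.056322


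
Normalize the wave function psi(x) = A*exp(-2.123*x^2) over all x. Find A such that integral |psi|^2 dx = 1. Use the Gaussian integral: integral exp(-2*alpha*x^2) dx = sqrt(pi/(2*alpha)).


integral |psi|^2 dx = A^2 * sqrt(pi/(2*alpha)) = 1
A^2 = sqrt(2*alpha/pi)
= sqrt(2 * 2.123 / pi)
= 1.162559
A = sqrt(1.162559)
= 1.0782

1.0782


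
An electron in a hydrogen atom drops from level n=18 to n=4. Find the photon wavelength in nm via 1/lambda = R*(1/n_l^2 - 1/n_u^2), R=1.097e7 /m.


1/lambda = R * (1/n_l^2 - 1/n_u^2)
= 1.097e7 * (1/4^2 - 1/18^2)
= 1.097e7 * (0.0625 - 0.003086)
= 1.097e7 * 0.059414
= 6.5177e+05 /m
lambda = 1 / 6.5177e+05 = 1534.2907 nm

1534.2907


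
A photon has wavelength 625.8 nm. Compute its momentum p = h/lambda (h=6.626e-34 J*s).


p = h / lambda
= 6.626e-34 / (625.8e-9)
= 6.626e-34 / 6.2580e-07
= 1.0588e-27 kg*m/s

1.0588e-27


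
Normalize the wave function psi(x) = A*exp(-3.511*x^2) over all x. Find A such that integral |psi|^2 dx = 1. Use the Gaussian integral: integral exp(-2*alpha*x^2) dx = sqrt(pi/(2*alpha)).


integral |psi|^2 dx = A^2 * sqrt(pi/(2*alpha)) = 1
A^2 = sqrt(2*alpha/pi)
= sqrt(2 * 3.511 / pi)
= 1.495049
A = sqrt(1.495049)
= 1.2227

1.2227


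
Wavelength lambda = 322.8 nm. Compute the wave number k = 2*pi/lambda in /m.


k = 2 * pi / lambda
= 6.2832 / (322.8e-9)
= 6.2832 / 3.2280e-07
= 1.9465e+07 /m

1.9465e+07


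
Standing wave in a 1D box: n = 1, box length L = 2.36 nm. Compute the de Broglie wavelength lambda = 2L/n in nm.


lambda = 2L / n
= 2 * 2.36 / 1
= 4.72 / 1
= 4.72 nm

4.72


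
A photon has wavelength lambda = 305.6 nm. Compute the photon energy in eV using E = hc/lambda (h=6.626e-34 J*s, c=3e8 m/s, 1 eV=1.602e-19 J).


E = hc / lambda
= (6.626e-34)(3e8) / (305.6e-9)
= 1.9878e-25 / 3.0560e-07
= 6.5046e-19 J
Converting to eV: 6.5046e-19 / 1.602e-19
= 4.0603 eV

4.0603


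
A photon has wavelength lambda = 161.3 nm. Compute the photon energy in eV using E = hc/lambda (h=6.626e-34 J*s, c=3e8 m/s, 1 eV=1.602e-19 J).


E = hc / lambda
= (6.626e-34)(3e8) / (161.3e-9)
= 1.9878e-25 / 1.6130e-07
= 1.2324e-18 J
Converting to eV: 1.2324e-18 / 1.602e-19
= 7.6926 eV

7.6926


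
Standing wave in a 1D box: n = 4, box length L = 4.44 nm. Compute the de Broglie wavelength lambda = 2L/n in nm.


lambda = 2L / n
= 2 * 4.44 / 4
= 8.88 / 4
= 2.22 nm

2.22
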